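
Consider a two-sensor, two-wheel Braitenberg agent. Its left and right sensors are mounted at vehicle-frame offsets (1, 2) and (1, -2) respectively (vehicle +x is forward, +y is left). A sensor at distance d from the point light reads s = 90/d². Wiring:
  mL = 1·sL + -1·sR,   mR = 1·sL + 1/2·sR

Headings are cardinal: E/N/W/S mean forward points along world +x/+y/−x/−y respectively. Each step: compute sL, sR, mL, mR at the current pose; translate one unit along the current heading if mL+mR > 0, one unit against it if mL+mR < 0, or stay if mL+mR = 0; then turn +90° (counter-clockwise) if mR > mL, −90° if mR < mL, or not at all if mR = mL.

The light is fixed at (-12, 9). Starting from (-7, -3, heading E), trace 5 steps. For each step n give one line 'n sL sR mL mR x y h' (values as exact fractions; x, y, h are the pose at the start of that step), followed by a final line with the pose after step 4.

0 45/68 45/116 135/493 3375/3944 -7 -3 E
1 90/137 18/37 864/5069 4563/5069 -6 -3 N
2 45/97 45/53 -1980/5141 9135/10282 -6 -2 W
3 90/193 10/17 -400/3281 2495/3281 -7 -2 S
4 45/68 45/116 135/493 3375/3944 -7 -3 E
final -6 -3 N

n=0: pose=(-7,-3,E); sL=45/68, sR=45/116; mL=135/493, mR=3375/3944; mL+mR=4455/3944 → advance +1; mR−mL=135/232 → turn +1·90°
n=1: pose=(-6,-3,N); sL=90/137, sR=18/37; mL=864/5069, mR=4563/5069; mL+mR=5427/5069 → advance +1; mR−mL=27/37 → turn +1·90°
n=2: pose=(-6,-2,W); sL=45/97, sR=45/53; mL=-1980/5141, mR=9135/10282; mL+mR=5175/10282 → advance +1; mR−mL=135/106 → turn +1·90°
n=3: pose=(-7,-2,S); sL=90/193, sR=10/17; mL=-400/3281, mR=2495/3281; mL+mR=2095/3281 → advance +1; mR−mL=15/17 → turn +1·90°
n=4: pose=(-7,-3,E); sL=45/68, sR=45/116; mL=135/493, mR=3375/3944; mL+mR=4455/3944 → advance +1; mR−mL=135/232 → turn +1·90°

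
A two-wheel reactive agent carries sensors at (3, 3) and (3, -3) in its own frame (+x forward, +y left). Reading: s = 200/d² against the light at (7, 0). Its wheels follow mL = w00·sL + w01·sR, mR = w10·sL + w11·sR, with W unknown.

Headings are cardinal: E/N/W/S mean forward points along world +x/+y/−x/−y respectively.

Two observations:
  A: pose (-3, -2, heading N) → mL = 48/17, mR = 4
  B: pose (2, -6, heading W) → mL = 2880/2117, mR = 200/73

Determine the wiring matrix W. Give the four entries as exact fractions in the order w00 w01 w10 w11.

obs A: pose=(-3,-2,N) → sL=20/17, sR=4, mL=48/17, mR=4
obs B: pose=(2,-6,W) → sL=40/29, sR=200/73, mL=2880/2117, mR=200/73
sensor matrix S = [[20/17, 4], [40/29, 200/73]]; det S = -82560/35989
solve [mL_A; mL_B] = S·[w00; w01] and [mR_A; mR_B] = S·[w10; w11]:
  w00 = -1, w01 = 1, w10 = 0, w11 = 1

-1 1 0 1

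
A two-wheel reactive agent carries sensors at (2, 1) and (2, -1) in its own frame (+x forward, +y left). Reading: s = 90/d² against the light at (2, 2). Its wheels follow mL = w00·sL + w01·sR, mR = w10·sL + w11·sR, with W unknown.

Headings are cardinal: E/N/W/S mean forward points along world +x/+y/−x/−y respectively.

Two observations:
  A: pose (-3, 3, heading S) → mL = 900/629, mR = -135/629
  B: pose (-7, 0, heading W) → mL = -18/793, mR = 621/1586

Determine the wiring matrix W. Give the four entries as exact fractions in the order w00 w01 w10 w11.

obs A: pose=(-3,3,S) → sL=90/17, sR=90/37, mL=900/629, mR=-135/629
obs B: pose=(-7,0,W) → sL=9/13, sR=45/61, mL=-18/793, mR=621/1586
sensor matrix S = [[90/17, 90/37], [9/13, 45/61]]; det S = 1108080/498797
solve [mL_A; mL_B] = S·[w00; w01] and [mR_A; mR_B] = S·[w10; w11]:
  w00 = 1/2, w01 = -1/2, w10 = -1/2, w11 = 1

1/2 -1/2 -1/2 1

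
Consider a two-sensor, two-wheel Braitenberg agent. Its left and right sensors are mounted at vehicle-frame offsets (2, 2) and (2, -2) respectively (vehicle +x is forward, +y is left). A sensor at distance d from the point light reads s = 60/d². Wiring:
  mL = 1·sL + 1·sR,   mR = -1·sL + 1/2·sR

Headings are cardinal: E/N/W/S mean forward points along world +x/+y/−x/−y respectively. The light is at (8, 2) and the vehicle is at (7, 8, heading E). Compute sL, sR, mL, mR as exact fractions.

12/13 60/17 984/221 186/221

left sensor world pos  = (9, 10); dL² = 65
right sensor world pos = (9, 6); dR² = 17
sL = 60/65 = 12/13
sR = 60/17 = 60/17
mL = 1·sL + 1·sR = 984/221
mR = -1·sL + 1/2·sR = 186/221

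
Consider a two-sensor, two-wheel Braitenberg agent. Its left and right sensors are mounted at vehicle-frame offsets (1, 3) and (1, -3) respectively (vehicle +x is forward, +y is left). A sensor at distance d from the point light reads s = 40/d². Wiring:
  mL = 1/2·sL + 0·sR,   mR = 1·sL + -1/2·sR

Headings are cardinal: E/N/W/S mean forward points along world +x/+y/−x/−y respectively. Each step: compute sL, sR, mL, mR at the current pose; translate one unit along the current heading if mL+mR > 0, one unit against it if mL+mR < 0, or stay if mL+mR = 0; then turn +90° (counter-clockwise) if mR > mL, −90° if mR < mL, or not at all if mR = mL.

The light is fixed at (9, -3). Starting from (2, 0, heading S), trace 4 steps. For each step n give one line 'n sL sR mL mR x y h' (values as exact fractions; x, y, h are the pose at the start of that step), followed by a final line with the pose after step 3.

n=0: pose=(2,0,S); sL=2, sR=5/13; mL=1, mR=47/26; mL+mR=73/26 → advance +1; mR−mL=21/26 → turn +1·90°
n=1: pose=(2,-1,E); sL=40/61, sR=40/37; mL=20/61, mR=260/2257; mL+mR=1000/2257 → advance +1; mR−mL=-480/2257 → turn -1·90°
n=2: pose=(3,-1,S); sL=4, sR=20/41; mL=2, mR=154/41; mL+mR=236/41 → advance +1; mR−mL=72/41 → turn +1·90°
n=3: pose=(3,-2,E); sL=40/41, sR=40/29; mL=20/41, mR=340/1189; mL+mR=920/1189 → advance +1; mR−mL=-240/1189 → turn -1·90°

0 2 5/13 1 47/26 2 0 S
1 40/61 40/37 20/61 260/2257 2 -1 E
2 4 20/41 2 154/41 3 -1 S
3 40/41 40/29 20/41 340/1189 3 -2 E
final 4 -2 S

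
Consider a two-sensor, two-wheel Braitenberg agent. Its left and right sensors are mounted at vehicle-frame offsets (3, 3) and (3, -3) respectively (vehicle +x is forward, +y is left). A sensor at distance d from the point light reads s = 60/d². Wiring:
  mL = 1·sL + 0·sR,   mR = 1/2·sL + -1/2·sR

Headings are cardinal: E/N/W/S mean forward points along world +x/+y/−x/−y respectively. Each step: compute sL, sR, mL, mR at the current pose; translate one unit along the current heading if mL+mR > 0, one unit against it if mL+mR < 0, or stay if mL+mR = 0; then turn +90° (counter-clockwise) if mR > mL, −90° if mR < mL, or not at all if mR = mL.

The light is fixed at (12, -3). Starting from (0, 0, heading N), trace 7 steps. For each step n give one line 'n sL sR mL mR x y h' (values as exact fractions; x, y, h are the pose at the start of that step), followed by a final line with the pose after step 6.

0 20/87 20/39 20/87 -160/1131 0 0 N
1 6/13 30/41 6/13 -72/533 0 1 E
2 12/13 60/197 12/13 792/2561 1 1 S
3 15/49 15/58 15/49 135/5684 1 0 W
4 20/87 20/39 20/87 -160/1131 0 0 N
5 6/13 30/41 6/13 -72/533 0 1 E
6 12/13 60/197 12/13 792/2561 1 1 S
final 1 0 W

n=0: pose=(0,0,N); sL=20/87, sR=20/39; mL=20/87, mR=-160/1131; mL+mR=100/1131 → advance +1; mR−mL=-140/377 → turn -1·90°
n=1: pose=(0,1,E); sL=6/13, sR=30/41; mL=6/13, mR=-72/533; mL+mR=174/533 → advance +1; mR−mL=-318/533 → turn -1·90°
n=2: pose=(1,1,S); sL=12/13, sR=60/197; mL=12/13, mR=792/2561; mL+mR=3156/2561 → advance +1; mR−mL=-1572/2561 → turn -1·90°
n=3: pose=(1,0,W); sL=15/49, sR=15/58; mL=15/49, mR=135/5684; mL+mR=1875/5684 → advance +1; mR−mL=-1605/5684 → turn -1·90°
n=4: pose=(0,0,N); sL=20/87, sR=20/39; mL=20/87, mR=-160/1131; mL+mR=100/1131 → advance +1; mR−mL=-140/377 → turn -1·90°
n=5: pose=(0,1,E); sL=6/13, sR=30/41; mL=6/13, mR=-72/533; mL+mR=174/533 → advance +1; mR−mL=-318/533 → turn -1·90°
n=6: pose=(1,1,S); sL=12/13, sR=60/197; mL=12/13, mR=792/2561; mL+mR=3156/2561 → advance +1; mR−mL=-1572/2561 → turn -1·90°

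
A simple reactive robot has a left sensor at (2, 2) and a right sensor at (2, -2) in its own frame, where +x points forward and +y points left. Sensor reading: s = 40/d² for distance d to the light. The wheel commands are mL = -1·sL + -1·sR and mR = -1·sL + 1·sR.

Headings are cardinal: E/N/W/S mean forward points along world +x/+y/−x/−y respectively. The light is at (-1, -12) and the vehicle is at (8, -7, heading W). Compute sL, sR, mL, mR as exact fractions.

left sensor world pos  = (6, -9); dL² = 58
right sensor world pos = (6, -5); dR² = 98
sL = 40/58 = 20/29
sR = 40/98 = 20/49
mL = -1·sL + -1·sR = -1560/1421
mR = -1·sL + 1·sR = -400/1421

20/29 20/49 -1560/1421 -400/1421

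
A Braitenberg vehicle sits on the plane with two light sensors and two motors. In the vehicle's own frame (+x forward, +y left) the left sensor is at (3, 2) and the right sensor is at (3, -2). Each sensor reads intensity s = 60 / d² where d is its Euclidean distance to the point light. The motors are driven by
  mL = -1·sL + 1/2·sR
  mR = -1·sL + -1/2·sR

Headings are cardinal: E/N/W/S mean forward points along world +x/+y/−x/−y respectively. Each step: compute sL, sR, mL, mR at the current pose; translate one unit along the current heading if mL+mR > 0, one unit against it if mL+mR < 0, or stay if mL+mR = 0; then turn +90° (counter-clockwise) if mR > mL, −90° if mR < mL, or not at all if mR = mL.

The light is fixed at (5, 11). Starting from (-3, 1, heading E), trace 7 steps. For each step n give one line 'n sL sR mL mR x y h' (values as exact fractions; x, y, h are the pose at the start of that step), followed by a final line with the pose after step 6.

0 60/89 60/169 -7470/15041 -12810/15041 -3 1 E
1 30/109 6/29 -543/3161 -1197/3161 -4 1 S
2 12/53 60/193 -726/10229 -3906/10229 -4 2 W
3 15/34 5/6 -5/204 -175/204 -3 2 N
4 60/89 60/169 -7470/15041 -12810/15041 -3 1 E
5 30/109 6/29 -543/3161 -1197/3161 -4 1 S
6 12/53 60/193 -726/10229 -3906/10229 -4 2 W
final -3 2 N

n=0: pose=(-3,1,E); sL=60/89, sR=60/169; mL=-7470/15041, mR=-12810/15041; mL+mR=-120/89 → advance -1; mR−mL=-60/169 → turn -1·90°
n=1: pose=(-4,1,S); sL=30/109, sR=6/29; mL=-543/3161, mR=-1197/3161; mL+mR=-60/109 → advance -1; mR−mL=-6/29 → turn -1·90°
n=2: pose=(-4,2,W); sL=12/53, sR=60/193; mL=-726/10229, mR=-3906/10229; mL+mR=-24/53 → advance -1; mR−mL=-60/193 → turn -1·90°
n=3: pose=(-3,2,N); sL=15/34, sR=5/6; mL=-5/204, mR=-175/204; mL+mR=-15/17 → advance -1; mR−mL=-5/6 → turn -1·90°
n=4: pose=(-3,1,E); sL=60/89, sR=60/169; mL=-7470/15041, mR=-12810/15041; mL+mR=-120/89 → advance -1; mR−mL=-60/169 → turn -1·90°
n=5: pose=(-4,1,S); sL=30/109, sR=6/29; mL=-543/3161, mR=-1197/3161; mL+mR=-60/109 → advance -1; mR−mL=-6/29 → turn -1·90°
n=6: pose=(-4,2,W); sL=12/53, sR=60/193; mL=-726/10229, mR=-3906/10229; mL+mR=-24/53 → advance -1; mR−mL=-60/193 → turn -1·90°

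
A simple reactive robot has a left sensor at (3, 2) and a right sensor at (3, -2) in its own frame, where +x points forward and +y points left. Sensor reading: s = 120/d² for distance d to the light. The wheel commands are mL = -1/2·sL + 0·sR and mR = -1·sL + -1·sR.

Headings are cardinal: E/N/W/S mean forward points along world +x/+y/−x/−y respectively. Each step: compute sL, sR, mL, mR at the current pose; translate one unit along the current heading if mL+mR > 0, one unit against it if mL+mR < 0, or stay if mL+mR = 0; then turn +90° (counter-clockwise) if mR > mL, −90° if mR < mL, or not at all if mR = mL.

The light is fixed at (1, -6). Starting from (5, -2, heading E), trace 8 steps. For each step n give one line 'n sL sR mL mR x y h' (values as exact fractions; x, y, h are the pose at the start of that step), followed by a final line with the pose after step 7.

n=0: pose=(5,-2,E); sL=24/17, sR=120/53; mL=-12/17, mR=-3312/901; mL+mR=-3948/901 → advance -1; mR−mL=-2676/901 → turn -1·90°
n=1: pose=(4,-2,S); sL=60/13, sR=60; mL=-30/13, mR=-840/13; mL+mR=-870/13 → advance -1; mR−mL=-810/13 → turn -1·90°
n=2: pose=(4,-1,W); sL=40/3, sR=120/49; mL=-20/3, mR=-2320/147; mL+mR=-1100/49 → advance -1; mR−mL=-1340/147 → turn -1·90°
n=3: pose=(5,-1,N); sL=30/17, sR=6/5; mL=-15/17, mR=-252/85; mL+mR=-327/85 → advance -1; mR−mL=-177/85 → turn -1·90°
n=4: pose=(5,-2,E); sL=24/17, sR=120/53; mL=-12/17, mR=-3312/901; mL+mR=-3948/901 → advance -1; mR−mL=-2676/901 → turn -1·90°
n=5: pose=(4,-2,S); sL=60/13, sR=60; mL=-30/13, mR=-840/13; mL+mR=-870/13 → advance -1; mR−mL=-810/13 → turn -1·90°
n=6: pose=(4,-1,W); sL=40/3, sR=120/49; mL=-20/3, mR=-2320/147; mL+mR=-1100/49 → advance -1; mR−mL=-1340/147 → turn -1·90°
n=7: pose=(5,-1,N); sL=30/17, sR=6/5; mL=-15/17, mR=-252/85; mL+mR=-327/85 → advance -1; mR−mL=-177/85 → turn -1·90°

0 24/17 120/53 -12/17 -3312/901 5 -2 E
1 60/13 60 -30/13 -840/13 4 -2 S
2 40/3 120/49 -20/3 -2320/147 4 -1 W
3 30/17 6/5 -15/17 -252/85 5 -1 N
4 24/17 120/53 -12/17 -3312/901 5 -2 E
5 60/13 60 -30/13 -840/13 4 -2 S
6 40/3 120/49 -20/3 -2320/147 4 -1 W
7 30/17 6/5 -15/17 -252/85 5 -1 N
final 5 -2 E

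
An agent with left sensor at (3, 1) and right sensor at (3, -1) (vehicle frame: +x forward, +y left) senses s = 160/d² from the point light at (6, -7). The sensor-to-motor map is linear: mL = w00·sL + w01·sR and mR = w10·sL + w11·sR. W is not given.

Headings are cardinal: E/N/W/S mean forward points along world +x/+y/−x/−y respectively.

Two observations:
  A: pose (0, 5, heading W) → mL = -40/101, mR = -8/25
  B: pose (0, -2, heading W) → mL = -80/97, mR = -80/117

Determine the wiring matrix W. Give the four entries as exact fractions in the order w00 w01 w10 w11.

obs A: pose=(0,5,W) → sL=80/101, sR=16/25, mL=-40/101, mR=-8/25
obs B: pose=(0,-2,W) → sL=160/97, sR=160/117, mL=-80/97, mR=-80/117
sensor matrix S = [[80/101, 16/25], [160/97, 160/117]]; det S = 157696/5731245
solve [mL_A; mL_B] = S·[w00; w01] and [mR_A; mR_B] = S·[w10; w11]:
  w00 = -1/2, w01 = 0, w10 = 0, w11 = -1/2

-1/2 0 0 -1/2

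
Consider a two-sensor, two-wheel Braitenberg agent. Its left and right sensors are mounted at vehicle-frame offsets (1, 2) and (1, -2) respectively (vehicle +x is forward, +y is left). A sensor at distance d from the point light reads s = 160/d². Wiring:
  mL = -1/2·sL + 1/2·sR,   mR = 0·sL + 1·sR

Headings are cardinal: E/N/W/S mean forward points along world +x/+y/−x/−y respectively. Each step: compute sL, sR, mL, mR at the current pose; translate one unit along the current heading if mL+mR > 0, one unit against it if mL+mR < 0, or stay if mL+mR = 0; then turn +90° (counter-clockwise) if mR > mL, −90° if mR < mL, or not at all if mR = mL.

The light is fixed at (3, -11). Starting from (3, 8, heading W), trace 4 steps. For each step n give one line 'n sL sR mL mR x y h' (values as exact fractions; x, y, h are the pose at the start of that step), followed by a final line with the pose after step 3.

0 16/29 80/221 -608/6409 80/221 3 8 W
1 32/65 160/333 -128/21645 160/333 2 8 S
2 2/5 5/8 9/80 5/8 2 7 E
3 32/73 32/73 0 32/73 3 7 N
final 3 8 W

n=0: pose=(3,8,W); sL=16/29, sR=80/221; mL=-608/6409, mR=80/221; mL+mR=1712/6409 → advance +1; mR−mL=2928/6409 → turn +1·90°
n=1: pose=(2,8,S); sL=32/65, sR=160/333; mL=-128/21645, mR=160/333; mL+mR=3424/7215 → advance +1; mR−mL=10528/21645 → turn +1·90°
n=2: pose=(2,7,E); sL=2/5, sR=5/8; mL=9/80, mR=5/8; mL+mR=59/80 → advance +1; mR−mL=41/80 → turn +1·90°
n=3: pose=(3,7,N); sL=32/73, sR=32/73; mL=0, mR=32/73; mL+mR=32/73 → advance +1; mR−mL=32/73 → turn +1·90°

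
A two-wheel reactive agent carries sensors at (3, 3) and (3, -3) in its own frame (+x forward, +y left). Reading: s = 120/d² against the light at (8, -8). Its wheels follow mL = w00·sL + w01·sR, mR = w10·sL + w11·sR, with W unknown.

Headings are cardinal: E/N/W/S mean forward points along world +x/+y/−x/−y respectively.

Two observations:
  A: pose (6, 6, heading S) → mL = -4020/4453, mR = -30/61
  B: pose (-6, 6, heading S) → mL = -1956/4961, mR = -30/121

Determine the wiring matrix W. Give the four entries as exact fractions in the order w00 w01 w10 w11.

-1/2 -1/2 -1/2 0

obs A: pose=(6,6,S) → sL=60/61, sR=60/73, mL=-4020/4453, mR=-30/61
obs B: pose=(-6,6,S) → sL=60/121, sR=12/41, mL=-1956/4961, mR=-30/121
sensor matrix S = [[60/61, 60/73], [60/121, 12/41]]; det S = -2643840/22091333
solve [mL_A; mL_B] = S·[w00; w01] and [mR_A; mR_B] = S·[w10; w11]:
  w00 = -1/2, w01 = -1/2, w10 = -1/2, w11 = 0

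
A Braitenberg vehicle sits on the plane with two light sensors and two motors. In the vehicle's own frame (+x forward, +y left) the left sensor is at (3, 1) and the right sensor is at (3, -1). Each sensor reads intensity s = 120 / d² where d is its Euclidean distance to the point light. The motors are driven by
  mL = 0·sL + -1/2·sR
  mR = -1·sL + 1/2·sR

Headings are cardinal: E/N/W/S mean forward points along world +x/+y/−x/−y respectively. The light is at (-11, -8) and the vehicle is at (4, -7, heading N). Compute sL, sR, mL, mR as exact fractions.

30/53 15/34 -15/68 -1245/3604

left sensor world pos  = (3, -4); dL² = 212
right sensor world pos = (5, -4); dR² = 272
sL = 120/212 = 30/53
sR = 120/272 = 15/34
mL = 0·sL + -1/2·sR = -15/68
mR = -1·sL + 1/2·sR = -1245/3604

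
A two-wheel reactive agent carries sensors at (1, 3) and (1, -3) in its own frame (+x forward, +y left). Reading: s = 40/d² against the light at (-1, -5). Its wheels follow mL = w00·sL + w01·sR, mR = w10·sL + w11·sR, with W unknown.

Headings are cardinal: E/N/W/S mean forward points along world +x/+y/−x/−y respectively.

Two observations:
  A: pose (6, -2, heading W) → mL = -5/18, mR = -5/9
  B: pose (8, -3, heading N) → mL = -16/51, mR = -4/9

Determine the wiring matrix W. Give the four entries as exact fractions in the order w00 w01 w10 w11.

obs A: pose=(6,-2,W) → sL=10/9, sR=5/9, mL=-5/18, mR=-5/9
obs B: pose=(8,-3,N) → sL=8/9, sR=40/153, mL=-16/51, mR=-4/9
sensor matrix S = [[10/9, 5/9], [8/9, 40/153]]; det S = -280/1377
solve [mL_A; mL_B] = S·[w00; w01] and [mR_A; mR_B] = S·[w10; w11]:
  w00 = -1/2, w01 = 1/2, w10 = -1/2, w11 = 0

-1/2 1/2 -1/2 0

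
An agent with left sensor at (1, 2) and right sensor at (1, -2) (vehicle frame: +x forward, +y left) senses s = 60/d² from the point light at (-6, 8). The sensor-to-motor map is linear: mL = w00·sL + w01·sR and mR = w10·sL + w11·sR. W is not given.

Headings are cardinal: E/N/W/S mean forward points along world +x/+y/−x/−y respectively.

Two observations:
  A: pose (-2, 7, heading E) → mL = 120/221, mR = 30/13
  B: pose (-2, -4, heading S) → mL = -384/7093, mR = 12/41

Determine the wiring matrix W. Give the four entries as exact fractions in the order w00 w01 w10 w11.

1 -1 1 0

obs A: pose=(-2,7,E) → sL=30/13, sR=30/17, mL=120/221, mR=30/13
obs B: pose=(-2,-4,S) → sL=12/41, sR=60/173, mL=-384/7093, mR=12/41
sensor matrix S = [[30/13, 30/17], [12/41, 60/173]]; det S = 444960/1567553
solve [mL_A; mL_B] = S·[w00; w01] and [mR_A; mR_B] = S·[w10; w11]:
  w00 = 1, w01 = -1, w10 = 1, w11 = 0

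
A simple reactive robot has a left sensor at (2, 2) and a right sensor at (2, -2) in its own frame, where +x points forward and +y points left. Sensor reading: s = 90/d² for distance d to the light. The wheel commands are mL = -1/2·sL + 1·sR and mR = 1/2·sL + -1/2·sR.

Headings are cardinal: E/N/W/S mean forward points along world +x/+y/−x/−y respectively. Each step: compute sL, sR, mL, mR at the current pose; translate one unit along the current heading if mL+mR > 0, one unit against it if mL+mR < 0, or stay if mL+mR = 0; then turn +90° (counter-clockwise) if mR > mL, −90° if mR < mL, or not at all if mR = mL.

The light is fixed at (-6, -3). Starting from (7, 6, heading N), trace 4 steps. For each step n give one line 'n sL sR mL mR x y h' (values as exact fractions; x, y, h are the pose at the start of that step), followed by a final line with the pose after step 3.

n=0: pose=(7,6,N); sL=45/121, sR=45/173; mL=3105/41866, mR=1170/20933; mL+mR=45/346 → advance +1; mR−mL=-765/41866 → turn -1·90°
n=1: pose=(7,7,E); sL=10/41, sR=90/289; mL=2245/11849, mR=-400/11849; mL+mR=45/289 → advance +1; mR−mL=-2645/11849 → turn -1·90°
n=2: pose=(8,7,S); sL=9/32, sR=45/104; mL=243/832, mR=-63/832; mL+mR=45/208 → advance +1; mR−mL=-153/416 → turn -1·90°
n=3: pose=(8,6,W); sL=90/193, sR=18/53; mL=1089/10229, mR=648/10229; mL+mR=9/53 → advance +1; mR−mL=-441/10229 → turn -1·90°

0 45/121 45/173 3105/41866 1170/20933 7 6 N
1 10/41 90/289 2245/11849 -400/11849 7 7 E
2 9/32 45/104 243/832 -63/832 8 7 S
3 90/193 18/53 1089/10229 648/10229 8 6 W
final 7 6 N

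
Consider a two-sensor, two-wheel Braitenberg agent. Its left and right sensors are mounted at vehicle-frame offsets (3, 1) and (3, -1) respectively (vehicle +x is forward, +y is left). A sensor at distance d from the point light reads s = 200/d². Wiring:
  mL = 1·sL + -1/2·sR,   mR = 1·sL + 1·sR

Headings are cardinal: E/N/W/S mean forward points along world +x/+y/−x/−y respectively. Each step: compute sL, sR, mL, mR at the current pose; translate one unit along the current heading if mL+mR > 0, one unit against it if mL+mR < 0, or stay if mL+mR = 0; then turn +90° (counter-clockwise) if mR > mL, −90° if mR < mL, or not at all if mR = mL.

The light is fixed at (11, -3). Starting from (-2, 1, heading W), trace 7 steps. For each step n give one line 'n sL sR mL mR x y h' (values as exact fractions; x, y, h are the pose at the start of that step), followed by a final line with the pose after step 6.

0 40/53 200/281 5940/14893 21840/14893 -2 1 W
1 20/17 100/113 1410/1921 3960/1921 -3 1 S
2 200/137 8/5 452/685 2096/685 -3 0 E
3 25/29 10/9 80/261 515/261 -2 0 N
4 40/53 200/281 5940/14893 21840/14893 -2 1 W
5 20/17 100/113 1410/1921 3960/1921 -3 1 S
6 200/137 8/5 452/685 2096/685 -3 0 E
final -2 0 N

n=0: pose=(-2,1,W); sL=40/53, sR=200/281; mL=5940/14893, mR=21840/14893; mL+mR=27780/14893 → advance +1; mR−mL=300/281 → turn +1·90°
n=1: pose=(-3,1,S); sL=20/17, sR=100/113; mL=1410/1921, mR=3960/1921; mL+mR=5370/1921 → advance +1; mR−mL=150/113 → turn +1·90°
n=2: pose=(-3,0,E); sL=200/137, sR=8/5; mL=452/685, mR=2096/685; mL+mR=2548/685 → advance +1; mR−mL=12/5 → turn +1·90°
n=3: pose=(-2,0,N); sL=25/29, sR=10/9; mL=80/261, mR=515/261; mL+mR=595/261 → advance +1; mR−mL=5/3 → turn +1·90°
n=4: pose=(-2,1,W); sL=40/53, sR=200/281; mL=5940/14893, mR=21840/14893; mL+mR=27780/14893 → advance +1; mR−mL=300/281 → turn +1·90°
n=5: pose=(-3,1,S); sL=20/17, sR=100/113; mL=1410/1921, mR=3960/1921; mL+mR=5370/1921 → advance +1; mR−mL=150/113 → turn +1·90°
n=6: pose=(-3,0,E); sL=200/137, sR=8/5; mL=452/685, mR=2096/685; mL+mR=2548/685 → advance +1; mR−mL=12/5 → turn +1·90°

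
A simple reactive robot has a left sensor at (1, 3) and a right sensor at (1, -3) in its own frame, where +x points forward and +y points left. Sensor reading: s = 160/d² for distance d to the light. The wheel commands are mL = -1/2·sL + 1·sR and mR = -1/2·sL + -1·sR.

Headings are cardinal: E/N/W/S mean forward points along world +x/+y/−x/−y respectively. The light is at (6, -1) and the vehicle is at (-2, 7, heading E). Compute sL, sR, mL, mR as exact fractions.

16/17 80/37 1064/629 -1656/629

left sensor world pos  = (-1, 10); dL² = 170
right sensor world pos = (-1, 4); dR² = 74
sL = 160/170 = 16/17
sR = 160/74 = 80/37
mL = -1/2·sL + 1·sR = 1064/629
mR = -1/2·sL + -1·sR = -1656/629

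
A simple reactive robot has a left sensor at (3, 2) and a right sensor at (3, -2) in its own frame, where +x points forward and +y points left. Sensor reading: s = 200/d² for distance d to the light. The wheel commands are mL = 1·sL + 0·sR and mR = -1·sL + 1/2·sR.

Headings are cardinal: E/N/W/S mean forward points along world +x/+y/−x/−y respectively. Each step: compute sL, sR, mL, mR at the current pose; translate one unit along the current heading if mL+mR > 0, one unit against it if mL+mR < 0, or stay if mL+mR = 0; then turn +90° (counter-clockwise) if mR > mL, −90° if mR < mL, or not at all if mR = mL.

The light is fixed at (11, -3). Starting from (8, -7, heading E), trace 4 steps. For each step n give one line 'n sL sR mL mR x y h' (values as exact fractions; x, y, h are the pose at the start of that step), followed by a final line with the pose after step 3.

n=0: pose=(8,-7,E); sL=50, sR=50/9; mL=50, mR=-425/9; mL+mR=25/9 → advance +1; mR−mL=-875/9 → turn -1·90°
n=1: pose=(9,-7,S); sL=200/49, sR=40/13; mL=200/49, mR=-1620/637; mL+mR=20/13 → advance +1; mR−mL=-4220/637 → turn -1·90°
n=2: pose=(9,-8,W); sL=100/37, sR=100/17; mL=100/37, mR=150/629; mL+mR=50/17 → advance +1; mR−mL=-1550/629 → turn -1·90°
n=3: pose=(8,-8,N); sL=200/29, sR=40; mL=200/29, mR=380/29; mL+mR=20 → advance +1; mR−mL=180/29 → turn +1·90°

0 50 50/9 50 -425/9 8 -7 E
1 200/49 40/13 200/49 -1620/637 9 -7 S
2 100/37 100/17 100/37 150/629 9 -8 W
3 200/29 40 200/29 380/29 8 -8 N
final 8 -7 W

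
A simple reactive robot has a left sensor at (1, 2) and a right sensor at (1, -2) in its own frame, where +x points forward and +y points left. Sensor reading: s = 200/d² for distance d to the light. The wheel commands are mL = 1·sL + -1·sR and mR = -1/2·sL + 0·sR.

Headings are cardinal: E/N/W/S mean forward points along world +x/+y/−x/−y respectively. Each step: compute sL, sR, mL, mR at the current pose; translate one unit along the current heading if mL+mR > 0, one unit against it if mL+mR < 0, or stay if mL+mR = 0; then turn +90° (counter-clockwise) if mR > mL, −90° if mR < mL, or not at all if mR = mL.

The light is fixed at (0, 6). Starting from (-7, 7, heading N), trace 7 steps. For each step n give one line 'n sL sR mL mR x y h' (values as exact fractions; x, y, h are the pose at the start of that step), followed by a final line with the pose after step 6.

n=0: pose=(-7,7,N); sL=40/17, sR=200/29; mL=-2240/493, mR=-20/17; mL+mR=-2820/493 → advance -1; mR−mL=1660/493 → turn +1·90°
n=1: pose=(-7,6,W); sL=50/17, sR=50/17; mL=0, mR=-25/17; mL+mR=-25/17 → advance -1; mR−mL=-25/17 → turn -1·90°
n=2: pose=(-6,6,N); sL=40/13, sR=200/17; mL=-1920/221, mR=-20/13; mL+mR=-2260/221 → advance -1; mR−mL=1580/221 → turn +1·90°
n=3: pose=(-6,5,W); sL=100/29, sR=4; mL=-16/29, mR=-50/29; mL+mR=-66/29 → advance -1; mR−mL=-34/29 → turn -1·90°
n=4: pose=(-5,5,N); sL=200/49, sR=200/9; mL=-8000/441, mR=-100/49; mL+mR=-8900/441 → advance -1; mR−mL=7100/441 → turn +1·90°
n=5: pose=(-5,4,W); sL=50/13, sR=50/9; mL=-200/117, mR=-25/13; mL+mR=-425/117 → advance -1; mR−mL=-25/117 → turn -1·90°
n=6: pose=(-4,4,N); sL=200/37, sR=40; mL=-1280/37, mR=-100/37; mL+mR=-1380/37 → advance -1; mR−mL=1180/37 → turn +1·90°

0 40/17 200/29 -2240/493 -20/17 -7 7 N
1 50/17 50/17 0 -25/17 -7 6 W
2 40/13 200/17 -1920/221 -20/13 -6 6 N
3 100/29 4 -16/29 -50/29 -6 5 W
4 200/49 200/9 -8000/441 -100/49 -5 5 N
5 50/13 50/9 -200/117 -25/13 -5 4 W
6 200/37 40 -1280/37 -100/37 -4 4 N
final -4 3 W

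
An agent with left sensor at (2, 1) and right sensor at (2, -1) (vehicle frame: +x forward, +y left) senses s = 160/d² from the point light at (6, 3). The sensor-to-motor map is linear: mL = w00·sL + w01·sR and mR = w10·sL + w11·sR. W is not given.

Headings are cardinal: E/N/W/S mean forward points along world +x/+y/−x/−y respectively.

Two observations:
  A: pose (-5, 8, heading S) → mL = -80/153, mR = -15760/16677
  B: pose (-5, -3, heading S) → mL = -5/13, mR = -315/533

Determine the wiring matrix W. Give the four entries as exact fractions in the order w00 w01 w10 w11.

0 -1/2 -1 1/2

obs A: pose=(-5,8,S) → sL=160/109, sR=160/153, mL=-80/153, mR=-15760/16677
obs B: pose=(-5,-3,S) → sL=40/41, sR=10/13, mL=-5/13, mR=-315/533
sensor matrix S = [[160/109, 160/153], [40/41, 10/13]]; det S = 968000/8888841
solve [mL_A; mL_B] = S·[w00; w01] and [mR_A; mR_B] = S·[w10; w11]:
  w00 = 0, w01 = -1/2, w10 = -1, w11 = 1/2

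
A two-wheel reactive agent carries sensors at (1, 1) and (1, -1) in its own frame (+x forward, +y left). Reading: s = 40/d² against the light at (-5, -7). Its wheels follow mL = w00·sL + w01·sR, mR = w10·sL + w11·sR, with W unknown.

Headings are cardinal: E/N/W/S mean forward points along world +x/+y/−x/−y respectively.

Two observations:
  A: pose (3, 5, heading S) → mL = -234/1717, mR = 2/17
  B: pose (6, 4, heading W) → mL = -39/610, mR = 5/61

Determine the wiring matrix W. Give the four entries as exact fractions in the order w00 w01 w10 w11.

1/2 -1 0 1/2

obs A: pose=(3,5,S) → sL=20/101, sR=4/17, mL=-234/1717, mR=2/17
obs B: pose=(6,4,W) → sL=1/5, sR=10/61, mL=-39/610, mR=5/61
sensor matrix S = [[20/101, 4/17], [1/5, 10/61]]; det S = -7644/523685
solve [mL_A; mL_B] = S·[w00; w01] and [mR_A; mR_B] = S·[w10; w11]:
  w00 = 1/2, w01 = -1, w10 = 0, w11 = 1/2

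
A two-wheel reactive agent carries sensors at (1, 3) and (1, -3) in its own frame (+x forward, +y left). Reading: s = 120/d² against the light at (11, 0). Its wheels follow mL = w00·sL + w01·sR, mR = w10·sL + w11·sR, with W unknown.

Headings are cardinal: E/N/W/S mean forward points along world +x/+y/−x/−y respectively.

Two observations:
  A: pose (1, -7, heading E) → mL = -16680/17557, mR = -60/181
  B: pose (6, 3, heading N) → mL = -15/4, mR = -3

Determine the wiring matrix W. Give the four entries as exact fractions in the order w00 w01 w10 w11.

obs A: pose=(1,-7,E) → sL=120/97, sR=120/181, mL=-16680/17557, mR=-60/181
obs B: pose=(6,3,N) → sL=3/2, sR=6, mL=-15/4, mR=-3
sensor matrix S = [[120/97, 120/181], [3/2, 6]]; det S = 112860/17557
solve [mL_A; mL_B] = S·[w00; w01] and [mR_A; mR_B] = S·[w10; w11]:
  w00 = -1/2, w01 = -1/2, w10 = 0, w11 = -1/2

-1/2 -1/2 0 -1/2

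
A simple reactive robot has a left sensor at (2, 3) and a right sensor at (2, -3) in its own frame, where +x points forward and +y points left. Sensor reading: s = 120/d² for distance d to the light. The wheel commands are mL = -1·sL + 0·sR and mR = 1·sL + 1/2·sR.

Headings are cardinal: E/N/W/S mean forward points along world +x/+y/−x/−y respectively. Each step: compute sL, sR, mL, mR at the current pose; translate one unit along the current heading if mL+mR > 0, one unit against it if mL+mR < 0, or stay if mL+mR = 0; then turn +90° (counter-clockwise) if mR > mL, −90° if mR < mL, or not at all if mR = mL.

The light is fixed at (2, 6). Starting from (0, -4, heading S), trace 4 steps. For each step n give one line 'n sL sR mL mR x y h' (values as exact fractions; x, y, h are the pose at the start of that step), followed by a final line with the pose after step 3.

n=0: pose=(0,-4,S); sL=24/29, sR=120/169; mL=-24/29, mR=5796/4901; mL+mR=60/169 → advance +1; mR−mL=9852/4901 → turn +1·90°
n=1: pose=(0,-5,E); sL=15/8, sR=30/49; mL=-15/8, mR=855/392; mL+mR=15/49 → advance +1; mR−mL=795/196 → turn +1·90°
n=2: pose=(1,-5,N); sL=120/97, sR=24/17; mL=-120/97, mR=3204/1649; mL+mR=12/17 → advance +1; mR−mL=5244/1649 → turn +1·90°
n=3: pose=(1,-4,W); sL=60/89, sR=60/29; mL=-60/89, mR=4410/2581; mL+mR=30/29 → advance +1; mR−mL=6150/2581 → turn +1·90°

0 24/29 120/169 -24/29 5796/4901 0 -4 S
1 15/8 30/49 -15/8 855/392 0 -5 E
2 120/97 24/17 -120/97 3204/1649 1 -5 N
3 60/89 60/29 -60/89 4410/2581 1 -4 W
final 0 -4 S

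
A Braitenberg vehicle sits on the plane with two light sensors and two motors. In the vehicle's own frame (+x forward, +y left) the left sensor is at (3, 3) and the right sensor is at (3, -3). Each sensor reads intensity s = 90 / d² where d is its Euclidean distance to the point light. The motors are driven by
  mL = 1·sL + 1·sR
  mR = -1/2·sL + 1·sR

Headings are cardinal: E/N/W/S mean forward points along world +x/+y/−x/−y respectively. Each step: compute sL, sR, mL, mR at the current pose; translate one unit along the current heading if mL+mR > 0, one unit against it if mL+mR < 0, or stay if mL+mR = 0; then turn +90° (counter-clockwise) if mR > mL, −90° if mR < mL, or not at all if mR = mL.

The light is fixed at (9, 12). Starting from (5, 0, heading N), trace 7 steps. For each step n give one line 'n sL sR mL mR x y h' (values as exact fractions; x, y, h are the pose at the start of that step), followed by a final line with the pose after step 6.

0 9/13 45/41 954/533 801/1066 5 0 N
1 18/13 90/197 4716/2561 -603/2561 5 1 E
2 45/98 45/116 4815/5684 225/1421 6 1 S
3 10/29 10/13 420/377 225/377 6 0 W
4 9/13 45/41 954/533 801/1066 5 0 N
5 18/13 90/197 4716/2561 -603/2561 5 1 E
6 45/98 45/116 4815/5684 225/1421 6 1 S
final 6 0 W

n=0: pose=(5,0,N); sL=9/13, sR=45/41; mL=954/533, mR=801/1066; mL+mR=2709/1066 → advance +1; mR−mL=-27/26 → turn -1·90°
n=1: pose=(5,1,E); sL=18/13, sR=90/197; mL=4716/2561, mR=-603/2561; mL+mR=4113/2561 → advance +1; mR−mL=-27/13 → turn -1·90°
n=2: pose=(6,1,S); sL=45/98, sR=45/116; mL=4815/5684, mR=225/1421; mL+mR=5715/5684 → advance +1; mR−mL=-135/196 → turn -1·90°
n=3: pose=(6,0,W); sL=10/29, sR=10/13; mL=420/377, mR=225/377; mL+mR=645/377 → advance +1; mR−mL=-15/29 → turn -1·90°
n=4: pose=(5,0,N); sL=9/13, sR=45/41; mL=954/533, mR=801/1066; mL+mR=2709/1066 → advance +1; mR−mL=-27/26 → turn -1·90°
n=5: pose=(5,1,E); sL=18/13, sR=90/197; mL=4716/2561, mR=-603/2561; mL+mR=4113/2561 → advance +1; mR−mL=-27/13 → turn -1·90°
n=6: pose=(6,1,S); sL=45/98, sR=45/116; mL=4815/5684, mR=225/1421; mL+mR=5715/5684 → advance +1; mR−mL=-135/196 → turn -1·90°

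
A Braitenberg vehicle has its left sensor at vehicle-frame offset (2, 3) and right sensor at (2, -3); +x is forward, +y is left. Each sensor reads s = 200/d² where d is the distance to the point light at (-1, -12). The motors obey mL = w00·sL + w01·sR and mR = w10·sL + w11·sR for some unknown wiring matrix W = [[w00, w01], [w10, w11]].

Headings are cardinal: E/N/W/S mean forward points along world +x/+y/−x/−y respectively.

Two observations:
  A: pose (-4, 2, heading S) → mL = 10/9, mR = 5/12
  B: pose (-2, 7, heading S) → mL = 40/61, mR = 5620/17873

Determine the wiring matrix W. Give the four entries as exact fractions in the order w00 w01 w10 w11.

0 1 -1/2 1

obs A: pose=(-4,2,S) → sL=25/18, sR=10/9, mL=10/9, mR=5/12
obs B: pose=(-2,7,S) → sL=200/293, sR=40/61, mL=40/61, mR=5620/17873
sensor matrix S = [[25/18, 10/9], [200/293, 40/61]]; det S = 24500/160857
solve [mL_A; mL_B] = S·[w00; w01] and [mR_A; mR_B] = S·[w10; w11]:
  w00 = 0, w01 = 1, w10 = -1/2, w11 = 1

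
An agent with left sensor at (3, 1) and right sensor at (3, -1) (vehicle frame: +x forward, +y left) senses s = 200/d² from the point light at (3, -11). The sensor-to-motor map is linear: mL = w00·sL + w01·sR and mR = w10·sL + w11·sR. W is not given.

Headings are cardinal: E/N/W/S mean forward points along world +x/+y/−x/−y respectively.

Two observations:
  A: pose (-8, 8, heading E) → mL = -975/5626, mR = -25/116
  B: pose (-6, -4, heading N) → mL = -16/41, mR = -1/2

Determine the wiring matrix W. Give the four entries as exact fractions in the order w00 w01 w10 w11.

-1 1/2 -1/2 0

obs A: pose=(-8,8,E) → sL=25/58, sR=50/97, mL=-975/5626, mR=-25/116
obs B: pose=(-6,-4,N) → sL=1, sR=50/41, mL=-16/41, mR=-1/2
sensor matrix S = [[25/58, 50/97], [1, 50/41]]; det S = 1175/115333
solve [mL_A; mL_B] = S·[w00; w01] and [mR_A; mR_B] = S·[w10; w11]:
  w00 = -1, w01 = 1/2, w10 = -1/2, w11 = 0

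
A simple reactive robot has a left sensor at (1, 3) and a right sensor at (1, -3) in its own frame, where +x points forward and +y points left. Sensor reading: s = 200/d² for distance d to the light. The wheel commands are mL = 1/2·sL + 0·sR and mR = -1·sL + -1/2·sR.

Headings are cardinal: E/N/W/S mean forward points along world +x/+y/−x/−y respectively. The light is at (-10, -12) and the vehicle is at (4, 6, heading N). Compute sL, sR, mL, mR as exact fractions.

100/241 4/13 50/241 -1782/3133

left sensor world pos  = (1, 7); dL² = 482
right sensor world pos = (7, 7); dR² = 650
sL = 200/482 = 100/241
sR = 200/650 = 4/13
mL = 1/2·sL + 0·sR = 50/241
mR = -1·sL + -1/2·sR = -1782/3133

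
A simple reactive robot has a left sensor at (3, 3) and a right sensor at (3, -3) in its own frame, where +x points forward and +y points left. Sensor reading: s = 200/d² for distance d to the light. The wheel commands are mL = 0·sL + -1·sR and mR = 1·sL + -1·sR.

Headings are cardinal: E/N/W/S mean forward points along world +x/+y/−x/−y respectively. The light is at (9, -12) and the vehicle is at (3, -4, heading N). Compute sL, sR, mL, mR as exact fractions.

left sensor world pos  = (0, -1); dL² = 202
right sensor world pos = (6, -1); dR² = 130
sL = 200/202 = 100/101
sR = 200/130 = 20/13
mL = 0·sL + -1·sR = -20/13
mR = 1·sL + -1·sR = -720/1313

100/101 20/13 -20/13 -720/1313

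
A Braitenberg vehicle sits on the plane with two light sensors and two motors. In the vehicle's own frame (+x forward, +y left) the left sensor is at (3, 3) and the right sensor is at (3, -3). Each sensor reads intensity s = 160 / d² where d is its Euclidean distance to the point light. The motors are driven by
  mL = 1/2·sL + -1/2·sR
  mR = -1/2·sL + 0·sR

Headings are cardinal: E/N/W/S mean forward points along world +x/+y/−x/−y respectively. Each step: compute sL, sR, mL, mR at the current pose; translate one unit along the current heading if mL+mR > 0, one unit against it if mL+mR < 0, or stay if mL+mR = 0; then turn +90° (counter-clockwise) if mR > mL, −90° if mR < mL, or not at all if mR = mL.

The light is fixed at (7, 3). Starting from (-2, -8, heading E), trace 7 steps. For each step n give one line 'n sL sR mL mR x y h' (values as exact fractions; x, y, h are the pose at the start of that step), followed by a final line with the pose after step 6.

0 8/5 20/29 66/145 -4/5 -2 -8 E
1 32/49 32/73 384/3577 -16/49 -3 -8 S
2 80/169 80/109 -2400/18421 -40/169 -3 -7 W
3 160/193 32/17 -1728/3281 -80/193 -2 -7 N
4 8/17 10/13 -33/221 -4/17 -2 -8 W
5 32/37 160/89 -1536/3293 -16/37 -1 -8 N
6 80/173 80/101 -2880/17473 -40/173 -1 -9 W
final 0 -9 N

n=0: pose=(-2,-8,E); sL=8/5, sR=20/29; mL=66/145, mR=-4/5; mL+mR=-10/29 → advance -1; mR−mL=-182/145 → turn -1·90°
n=1: pose=(-3,-8,S); sL=32/49, sR=32/73; mL=384/3577, mR=-16/49; mL+mR=-16/73 → advance -1; mR−mL=-1552/3577 → turn -1·90°
n=2: pose=(-3,-7,W); sL=80/169, sR=80/109; mL=-2400/18421, mR=-40/169; mL+mR=-40/109 → advance -1; mR−mL=-1960/18421 → turn -1·90°
n=3: pose=(-2,-7,N); sL=160/193, sR=32/17; mL=-1728/3281, mR=-80/193; mL+mR=-16/17 → advance -1; mR−mL=368/3281 → turn +1·90°
n=4: pose=(-2,-8,W); sL=8/17, sR=10/13; mL=-33/221, mR=-4/17; mL+mR=-5/13 → advance -1; mR−mL=-19/221 → turn -1·90°
n=5: pose=(-1,-8,N); sL=32/37, sR=160/89; mL=-1536/3293, mR=-16/37; mL+mR=-80/89 → advance -1; mR−mL=112/3293 → turn +1·90°
n=6: pose=(-1,-9,W); sL=80/173, sR=80/101; mL=-2880/17473, mR=-40/173; mL+mR=-40/101 → advance -1; mR−mL=-1160/17473 → turn -1·90°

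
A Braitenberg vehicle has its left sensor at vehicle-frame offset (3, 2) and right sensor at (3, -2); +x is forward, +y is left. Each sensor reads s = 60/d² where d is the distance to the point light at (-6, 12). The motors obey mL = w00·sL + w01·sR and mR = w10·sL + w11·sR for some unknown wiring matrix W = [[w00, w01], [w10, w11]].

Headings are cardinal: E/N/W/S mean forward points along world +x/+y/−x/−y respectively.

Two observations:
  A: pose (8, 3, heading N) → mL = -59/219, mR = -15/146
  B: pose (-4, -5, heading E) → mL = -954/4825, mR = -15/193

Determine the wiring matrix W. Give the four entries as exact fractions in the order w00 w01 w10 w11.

obs A: pose=(8,3,N) → sL=1/3, sR=15/73, mL=-59/219, mR=-15/146
obs B: pose=(-4,-5,E) → sL=6/25, sR=30/193, mL=-954/4825, mR=-15/193
sensor matrix S = [[1/3, 15/73], [6/25, 30/193]]; det S = 176/70445
solve [mL_A; mL_B] = S·[w00; w01] and [mR_A; mR_B] = S·[w10; w11]:
  w00 = -1/2, w01 = -1/2, w10 = 0, w11 = -1/2

-1/2 -1/2 0 -1/2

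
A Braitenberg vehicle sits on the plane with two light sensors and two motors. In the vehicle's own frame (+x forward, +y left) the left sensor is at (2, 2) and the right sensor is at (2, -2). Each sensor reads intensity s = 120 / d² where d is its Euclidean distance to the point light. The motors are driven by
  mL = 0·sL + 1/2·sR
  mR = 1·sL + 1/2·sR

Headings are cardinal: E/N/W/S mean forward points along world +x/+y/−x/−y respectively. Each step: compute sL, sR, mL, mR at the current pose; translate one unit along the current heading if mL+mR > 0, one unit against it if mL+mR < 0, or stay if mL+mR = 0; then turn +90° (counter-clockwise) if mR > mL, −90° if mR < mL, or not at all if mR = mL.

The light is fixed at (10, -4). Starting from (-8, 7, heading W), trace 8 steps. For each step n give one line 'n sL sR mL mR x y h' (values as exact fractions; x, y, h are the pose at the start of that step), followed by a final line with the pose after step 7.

0 120/481 120/569 60/569 97140/273689 -8 7 W
1 12/37 20/87 10/87 1414/3219 -9 7 S
2 120/433 120/353 60/353 68340/152849 -9 6 E
3 15/68 3/10 3/20 63/170 -8 6 N
4 120/481 120/569 60/569 97140/273689 -8 7 W
5 12/37 20/87 10/87 1414/3219 -9 7 S
6 120/433 120/353 60/353 68340/152849 -9 6 E
7 15/68 3/10 3/20 63/170 -8 6 N
final -8 7 W

n=0: pose=(-8,7,W); sL=120/481, sR=120/569; mL=60/569, mR=97140/273689; mL+mR=126000/273689 → advance +1; mR−mL=120/481 → turn +1·90°
n=1: pose=(-9,7,S); sL=12/37, sR=20/87; mL=10/87, mR=1414/3219; mL+mR=1784/3219 → advance +1; mR−mL=12/37 → turn +1·90°
n=2: pose=(-9,6,E); sL=120/433, sR=120/353; mL=60/353, mR=68340/152849; mL+mR=94320/152849 → advance +1; mR−mL=120/433 → turn +1·90°
n=3: pose=(-8,6,N); sL=15/68, sR=3/10; mL=3/20, mR=63/170; mL+mR=177/340 → advance +1; mR−mL=15/68 → turn +1·90°
n=4: pose=(-8,7,W); sL=120/481, sR=120/569; mL=60/569, mR=97140/273689; mL+mR=126000/273689 → advance +1; mR−mL=120/481 → turn +1·90°
n=5: pose=(-9,7,S); sL=12/37, sR=20/87; mL=10/87, mR=1414/3219; mL+mR=1784/3219 → advance +1; mR−mL=12/37 → turn +1·90°
n=6: pose=(-9,6,E); sL=120/433, sR=120/353; mL=60/353, mR=68340/152849; mL+mR=94320/152849 → advance +1; mR−mL=120/433 → turn +1·90°
n=7: pose=(-8,6,N); sL=15/68, sR=3/10; mL=3/20, mR=63/170; mL+mR=177/340 → advance +1; mR−mL=15/68 → turn +1·90°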